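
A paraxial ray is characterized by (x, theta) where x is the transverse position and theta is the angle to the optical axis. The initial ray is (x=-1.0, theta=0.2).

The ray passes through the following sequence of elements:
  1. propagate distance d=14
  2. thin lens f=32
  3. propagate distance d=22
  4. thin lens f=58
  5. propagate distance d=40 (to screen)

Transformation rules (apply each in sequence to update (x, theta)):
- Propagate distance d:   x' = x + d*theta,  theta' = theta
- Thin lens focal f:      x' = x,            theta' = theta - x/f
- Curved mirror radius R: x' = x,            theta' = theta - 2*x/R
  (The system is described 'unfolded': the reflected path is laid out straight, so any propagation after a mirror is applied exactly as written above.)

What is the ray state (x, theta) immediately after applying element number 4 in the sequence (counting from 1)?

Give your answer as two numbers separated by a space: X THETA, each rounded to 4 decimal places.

Answer: 4.9625 0.0582

Derivation:
Initial: x=-1.0000 theta=0.2000
After 1 (propagate distance d=14): x=1.8000 theta=0.2000
After 2 (thin lens f=32): x=1.8000 theta=23/160 (≈0.1438)
After 3 (propagate distance d=22): x=4.9625 theta=23/160 (≈0.1438)
After 4 (thin lens f=58): x=4.9625 theta=27/464 (≈0.0582)
Rounded to 4 decimal places: x = 4.9625, theta = 0.0582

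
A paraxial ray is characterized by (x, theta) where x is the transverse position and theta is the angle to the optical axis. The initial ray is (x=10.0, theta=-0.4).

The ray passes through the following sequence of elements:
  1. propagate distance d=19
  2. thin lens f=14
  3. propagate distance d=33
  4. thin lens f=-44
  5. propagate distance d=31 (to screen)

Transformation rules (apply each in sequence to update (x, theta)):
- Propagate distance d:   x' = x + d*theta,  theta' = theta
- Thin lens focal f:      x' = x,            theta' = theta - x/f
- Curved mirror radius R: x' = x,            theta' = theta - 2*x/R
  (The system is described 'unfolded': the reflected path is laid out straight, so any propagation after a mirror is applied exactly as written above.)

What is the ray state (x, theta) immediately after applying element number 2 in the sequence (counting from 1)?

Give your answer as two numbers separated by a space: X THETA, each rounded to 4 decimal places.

Initial: x=10.0000 theta=-0.4000
After 1 (propagate distance d=19): x=2.4000 theta=-0.4000
After 2 (thin lens f=14): x=2.4000 theta=-4/7 (≈-0.5714)
Rounded to 4 decimal places: x = 2.4000, theta = -0.5714

Answer: 2.4000 -0.5714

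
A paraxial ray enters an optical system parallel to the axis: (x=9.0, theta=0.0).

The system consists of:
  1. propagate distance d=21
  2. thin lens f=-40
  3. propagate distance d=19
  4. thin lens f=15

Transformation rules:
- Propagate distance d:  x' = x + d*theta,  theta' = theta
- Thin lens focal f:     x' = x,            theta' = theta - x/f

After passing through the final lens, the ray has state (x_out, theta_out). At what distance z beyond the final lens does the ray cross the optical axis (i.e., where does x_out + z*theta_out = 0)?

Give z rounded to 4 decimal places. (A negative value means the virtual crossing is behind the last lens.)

Initial: x=9.0000 theta=0.0000
After 1 (propagate distance d=21): x=9.0000 theta=0.0000
After 2 (thin lens f=-40): x=9.0000 theta=0.2250
After 3 (propagate distance d=19): x=13.2750 theta=0.2250
After 4 (thin lens f=15): x=13.2750 theta=-0.6600
z_focus = -x_out/theta_out = -(13.2750)/(-0.6600) = 885/44 ≈ 20.1136
Rounded to 4 decimal places: z = 20.1136

Answer: 20.1136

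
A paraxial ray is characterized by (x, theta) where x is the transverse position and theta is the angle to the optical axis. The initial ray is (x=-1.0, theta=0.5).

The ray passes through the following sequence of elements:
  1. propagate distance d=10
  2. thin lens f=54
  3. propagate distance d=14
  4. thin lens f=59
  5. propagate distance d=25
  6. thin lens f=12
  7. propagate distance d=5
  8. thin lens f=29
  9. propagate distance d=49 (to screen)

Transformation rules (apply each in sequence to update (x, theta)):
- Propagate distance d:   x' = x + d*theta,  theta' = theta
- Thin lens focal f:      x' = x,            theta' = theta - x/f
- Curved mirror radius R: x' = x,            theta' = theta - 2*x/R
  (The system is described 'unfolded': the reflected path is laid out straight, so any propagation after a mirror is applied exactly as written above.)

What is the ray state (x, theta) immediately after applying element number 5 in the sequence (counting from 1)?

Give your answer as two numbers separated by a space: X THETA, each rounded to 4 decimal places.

Initial: x=-1.0000 theta=0.5000
After 1 (propagate distance d=10): x=4.0000 theta=0.5000
After 2 (thin lens f=54): x=4.0000 theta=23/54 (≈0.4259)
After 3 (propagate distance d=14): x=269/27 (≈9.9630) theta=23/54 (≈0.4259)
After 4 (thin lens f=59): x=269/27 (≈9.9630) theta=91/354 (≈0.2571)
After 5 (propagate distance d=25): x=52217/3186 (≈16.3895) theta=91/354 (≈0.2571)
Rounded to 4 decimal places: x = 16.3895, theta = 0.2571

Answer: 16.3895 0.2571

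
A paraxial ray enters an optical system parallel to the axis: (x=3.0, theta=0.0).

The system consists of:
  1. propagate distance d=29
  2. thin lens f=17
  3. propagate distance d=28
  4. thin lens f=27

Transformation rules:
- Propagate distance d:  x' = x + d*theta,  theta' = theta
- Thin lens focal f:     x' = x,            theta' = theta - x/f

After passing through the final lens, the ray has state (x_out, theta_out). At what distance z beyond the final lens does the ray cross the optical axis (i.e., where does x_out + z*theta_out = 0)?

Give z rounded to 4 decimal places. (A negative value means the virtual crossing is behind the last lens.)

Answer: -18.5625

Derivation:
Initial: x=3.0000 theta=0.0000
After 1 (propagate distance d=29): x=3.0000 theta=0.0000
After 2 (thin lens f=17): x=3.0000 theta=-3/17 (≈-0.1765)
After 3 (propagate distance d=28): x=-33/17 (≈-1.9412) theta=-3/17 (≈-0.1765)
After 4 (thin lens f=27): x=-33/17 (≈-1.9412) theta=-16/153 (≈-0.1046)
z_focus = -x_out/theta_out = -(-33/17)/(-16/153) = -18.5625
Rounded to 4 decimal places: z = -18.5625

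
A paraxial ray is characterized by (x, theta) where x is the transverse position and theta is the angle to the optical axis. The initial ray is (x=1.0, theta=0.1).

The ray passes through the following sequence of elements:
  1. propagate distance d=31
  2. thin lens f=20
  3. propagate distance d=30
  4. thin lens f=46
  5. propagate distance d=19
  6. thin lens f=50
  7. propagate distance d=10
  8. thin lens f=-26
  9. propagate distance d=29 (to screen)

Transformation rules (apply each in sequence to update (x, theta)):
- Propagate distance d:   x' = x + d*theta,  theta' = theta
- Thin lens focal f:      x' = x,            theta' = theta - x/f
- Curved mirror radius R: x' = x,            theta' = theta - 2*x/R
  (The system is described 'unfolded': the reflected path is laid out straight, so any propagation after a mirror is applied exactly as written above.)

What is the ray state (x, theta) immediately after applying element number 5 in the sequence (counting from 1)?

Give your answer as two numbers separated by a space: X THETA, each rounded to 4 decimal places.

Answer: -1.4374 -0.1257

Derivation:
Initial: x=1.0000 theta=0.1000
After 1 (propagate distance d=31): x=4.1000 theta=0.1000
After 2 (thin lens f=20): x=4.1000 theta=-0.1050
After 3 (propagate distance d=30): x=0.9500 theta=-0.1050
After 4 (thin lens f=46): x=0.9500 theta=-289/2300 (≈-0.1257)
After 5 (propagate distance d=19): x=-1653/1150 (≈-1.4374) theta=-289/2300 (≈-0.1257)
Rounded to 4 decimal places: x = -1.4374, theta = -0.1257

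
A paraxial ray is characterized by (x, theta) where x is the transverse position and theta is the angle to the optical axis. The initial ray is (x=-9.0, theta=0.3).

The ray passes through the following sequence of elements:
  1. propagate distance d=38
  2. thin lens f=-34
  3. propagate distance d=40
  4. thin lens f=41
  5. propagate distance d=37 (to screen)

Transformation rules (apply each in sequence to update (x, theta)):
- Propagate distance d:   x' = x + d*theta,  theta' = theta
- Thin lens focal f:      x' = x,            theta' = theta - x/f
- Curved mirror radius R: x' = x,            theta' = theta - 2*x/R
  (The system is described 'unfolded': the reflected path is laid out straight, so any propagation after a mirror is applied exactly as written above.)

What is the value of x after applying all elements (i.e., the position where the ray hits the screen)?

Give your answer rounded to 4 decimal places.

Answer: 15.3921

Derivation:
Initial: x=-9.0000 theta=0.3000
After 1 (propagate distance d=38): x=2.4000 theta=0.3000
After 2 (thin lens f=-34): x=2.4000 theta=63/170 (≈0.3706)
After 3 (propagate distance d=40): x=1464/85 (≈17.2235) theta=63/170 (≈0.3706)
After 4 (thin lens f=41): x=1464/85 (≈17.2235) theta=-69/1394 (≈-0.0495)
After 5 (propagate distance d=37 (to screen)): x=107283/6970 (≈15.3921) theta=-69/1394 (≈-0.0495)
Rounded to 4 decimal places: x = 15.3921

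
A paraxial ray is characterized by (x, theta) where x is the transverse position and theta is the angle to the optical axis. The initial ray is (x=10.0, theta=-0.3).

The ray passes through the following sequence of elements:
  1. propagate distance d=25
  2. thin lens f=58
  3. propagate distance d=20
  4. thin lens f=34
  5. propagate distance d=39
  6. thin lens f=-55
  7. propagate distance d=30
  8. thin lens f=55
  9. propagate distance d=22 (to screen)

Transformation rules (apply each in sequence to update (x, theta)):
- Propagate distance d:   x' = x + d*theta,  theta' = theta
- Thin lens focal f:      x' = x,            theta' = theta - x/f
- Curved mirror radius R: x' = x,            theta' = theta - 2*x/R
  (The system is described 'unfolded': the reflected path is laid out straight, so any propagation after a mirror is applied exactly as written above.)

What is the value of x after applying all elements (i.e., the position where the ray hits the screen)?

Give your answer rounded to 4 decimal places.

Answer: -25.5012

Derivation:
Initial: x=10.0000 theta=-0.3000
After 1 (propagate distance d=25): x=2.5000 theta=-0.3000
After 2 (thin lens f=58): x=2.5000 theta=-199/580 (≈-0.3431)
After 3 (propagate distance d=20): x=-253/58 (≈-4.3621) theta=-199/580 (≈-0.3431)
After 4 (thin lens f=34): x=-253/58 (≈-4.3621) theta=-1059/4930 (≈-0.2148)
After 5 (propagate distance d=39): x=-31403/2465 (≈-12.7396) theta=-1059/4930 (≈-0.2148)
After 6 (thin lens f=-55): x=-31403/2465 (≈-12.7396) theta=-121051/271150 (≈-0.4464)
After 7 (propagate distance d=30): x=-24434/935 (≈-26.1326) theta=-121051/271150 (≈-0.4464)
After 8 (thin lens f=55): x=-24434/935 (≈-26.1326) theta=85611/2982650 (≈0.0287)
After 9 (propagate distance d=22 (to screen)): x=-3457319/135575 (≈-25.5012) theta=85611/2982650 (≈0.0287)
Rounded to 4 decimal places: x = -25.5012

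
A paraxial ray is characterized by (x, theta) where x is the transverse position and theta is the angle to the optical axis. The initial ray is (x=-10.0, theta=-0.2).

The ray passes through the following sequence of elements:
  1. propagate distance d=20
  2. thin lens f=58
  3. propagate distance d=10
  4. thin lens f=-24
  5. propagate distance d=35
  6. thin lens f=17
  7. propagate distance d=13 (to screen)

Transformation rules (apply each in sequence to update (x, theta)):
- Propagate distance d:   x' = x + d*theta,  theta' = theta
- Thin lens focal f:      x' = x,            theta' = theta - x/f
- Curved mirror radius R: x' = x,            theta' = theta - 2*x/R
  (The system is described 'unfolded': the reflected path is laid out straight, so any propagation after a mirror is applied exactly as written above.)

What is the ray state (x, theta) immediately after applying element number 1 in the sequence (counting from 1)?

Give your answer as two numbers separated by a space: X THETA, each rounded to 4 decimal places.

Answer: -14.0000 -0.2000

Derivation:
Initial: x=-10.0000 theta=-0.2000
After 1 (propagate distance d=20): x=-14.0000 theta=-0.2000
Rounded to 4 decimal places: x = -14.0000, theta = -0.2000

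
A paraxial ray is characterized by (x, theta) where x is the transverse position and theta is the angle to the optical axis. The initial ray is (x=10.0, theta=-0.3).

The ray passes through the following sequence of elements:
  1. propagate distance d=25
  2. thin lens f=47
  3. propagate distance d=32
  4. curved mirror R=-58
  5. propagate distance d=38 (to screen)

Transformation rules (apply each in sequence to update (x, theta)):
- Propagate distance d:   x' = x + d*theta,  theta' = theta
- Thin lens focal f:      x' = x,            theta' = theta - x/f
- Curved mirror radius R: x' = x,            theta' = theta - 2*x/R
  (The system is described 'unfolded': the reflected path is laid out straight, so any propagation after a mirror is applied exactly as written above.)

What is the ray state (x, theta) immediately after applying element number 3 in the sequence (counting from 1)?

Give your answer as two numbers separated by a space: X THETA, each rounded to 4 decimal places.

Initial: x=10.0000 theta=-0.3000
After 1 (propagate distance d=25): x=2.5000 theta=-0.3000
After 2 (thin lens f=47): x=2.5000 theta=-83/235 (≈-0.3532)
After 3 (propagate distance d=32): x=-4137/470 (≈-8.8021) theta=-83/235 (≈-0.3532)
Rounded to 4 decimal places: x = -8.8021, theta = -0.3532

Answer: -8.8021 -0.3532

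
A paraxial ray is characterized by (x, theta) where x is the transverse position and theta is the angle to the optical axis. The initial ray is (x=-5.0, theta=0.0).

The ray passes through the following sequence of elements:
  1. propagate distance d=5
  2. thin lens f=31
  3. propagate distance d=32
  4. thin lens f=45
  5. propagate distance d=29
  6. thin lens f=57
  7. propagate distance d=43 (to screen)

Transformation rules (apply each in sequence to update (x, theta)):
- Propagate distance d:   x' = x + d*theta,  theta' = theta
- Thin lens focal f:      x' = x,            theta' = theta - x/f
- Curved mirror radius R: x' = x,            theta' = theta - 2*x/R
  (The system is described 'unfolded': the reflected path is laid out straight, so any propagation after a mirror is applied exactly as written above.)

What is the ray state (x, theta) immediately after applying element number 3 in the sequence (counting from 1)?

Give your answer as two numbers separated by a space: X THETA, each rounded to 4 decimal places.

Initial: x=-5.0000 theta=0.0000
After 1 (propagate distance d=5): x=-5.0000 theta=0.0000
After 2 (thin lens f=31): x=-5.0000 theta=5/31 (≈0.1613)
After 3 (propagate distance d=32): x=5/31 (≈0.1613) theta=5/31 (≈0.1613)
Rounded to 4 decimal places: x = 0.1613, theta = 0.1613

Answer: 0.1613 0.1613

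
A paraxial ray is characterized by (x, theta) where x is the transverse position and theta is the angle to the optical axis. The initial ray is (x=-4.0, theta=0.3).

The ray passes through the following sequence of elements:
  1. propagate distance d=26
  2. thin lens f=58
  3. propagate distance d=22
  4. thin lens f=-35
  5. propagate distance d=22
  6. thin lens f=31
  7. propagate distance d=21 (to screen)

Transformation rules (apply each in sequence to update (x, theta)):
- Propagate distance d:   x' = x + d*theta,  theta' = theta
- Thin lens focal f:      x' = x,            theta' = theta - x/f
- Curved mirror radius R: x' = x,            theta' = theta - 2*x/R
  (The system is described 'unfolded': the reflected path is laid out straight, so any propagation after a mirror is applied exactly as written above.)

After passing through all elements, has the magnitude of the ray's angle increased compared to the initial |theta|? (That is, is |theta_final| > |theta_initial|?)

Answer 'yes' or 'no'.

Answer: no

Derivation:
Initial: x=-4.0000 theta=0.3000
After 1 (propagate distance d=26): x=3.8000 theta=0.3000
After 2 (thin lens f=58): x=3.8000 theta=34/145 (≈0.2345)
After 3 (propagate distance d=22): x=1299/145 (≈8.9586) theta=34/145 (≈0.2345)
After 4 (thin lens f=-35): x=1299/145 (≈8.9586) theta=2489/5075 (≈0.4904)
After 5 (propagate distance d=22): x=100223/5075 (≈19.7484) theta=2489/5075 (≈0.4904)
After 6 (thin lens f=31): x=100223/5075 (≈19.7484) theta=-744/5075 (≈-0.1466)
After 7 (propagate distance d=21 (to screen)): x=84599/5075 (≈16.6698) theta=-744/5075 (≈-0.1466)
|theta_initial|=0.3000 |theta_final|=744/5075 (≈0.1466) -> not increased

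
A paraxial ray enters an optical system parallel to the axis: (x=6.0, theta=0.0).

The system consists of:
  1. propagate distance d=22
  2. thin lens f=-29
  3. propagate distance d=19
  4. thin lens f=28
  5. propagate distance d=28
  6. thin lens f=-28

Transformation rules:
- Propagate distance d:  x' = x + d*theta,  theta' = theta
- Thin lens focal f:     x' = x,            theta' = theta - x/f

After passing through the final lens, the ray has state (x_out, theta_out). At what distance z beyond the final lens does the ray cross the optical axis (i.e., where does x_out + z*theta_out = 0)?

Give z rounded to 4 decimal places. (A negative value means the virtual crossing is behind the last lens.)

Answer: -98.0000

Derivation:
Initial: x=6.0000 theta=0.0000
After 1 (propagate distance d=22): x=6.0000 theta=0.0000
After 2 (thin lens f=-29): x=6.0000 theta=6/29 (≈0.2069)
After 3 (propagate distance d=19): x=288/29 (≈9.9310) theta=6/29 (≈0.2069)
After 4 (thin lens f=28): x=288/29 (≈9.9310) theta=-30/203 (≈-0.1478)
After 5 (propagate distance d=28): x=168/29 (≈5.7931) theta=-30/203 (≈-0.1478)
After 6 (thin lens f=-28): x=168/29 (≈5.7931) theta=12/203 (≈0.0591)
z_focus = -x_out/theta_out = -(168/29)/(12/203) = -98.0000
Rounded to 4 decimal places: z = -98.0000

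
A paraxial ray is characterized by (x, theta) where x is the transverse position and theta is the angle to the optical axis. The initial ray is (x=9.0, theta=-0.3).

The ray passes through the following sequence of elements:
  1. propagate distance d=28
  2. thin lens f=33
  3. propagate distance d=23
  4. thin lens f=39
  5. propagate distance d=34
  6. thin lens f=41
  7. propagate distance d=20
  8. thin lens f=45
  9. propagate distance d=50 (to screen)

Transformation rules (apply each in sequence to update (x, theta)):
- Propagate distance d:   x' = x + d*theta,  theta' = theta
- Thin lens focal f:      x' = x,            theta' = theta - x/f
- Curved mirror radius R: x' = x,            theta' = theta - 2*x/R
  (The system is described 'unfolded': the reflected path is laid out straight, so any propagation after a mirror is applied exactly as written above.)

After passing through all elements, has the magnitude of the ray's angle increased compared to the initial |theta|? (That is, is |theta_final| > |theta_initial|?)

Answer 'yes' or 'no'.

Initial: x=9.0000 theta=-0.3000
After 1 (propagate distance d=28): x=0.6000 theta=-0.3000
After 2 (thin lens f=33): x=0.6000 theta=-7/22 (≈-0.3182)
After 3 (propagate distance d=23): x=-739/110 (≈-6.7182) theta=-7/22 (≈-0.3182)
After 4 (thin lens f=39): x=-739/110 (≈-6.7182) theta=-313/2145 (≈-0.1459)
After 5 (propagate distance d=34): x=-911/78 (≈-11.6795) theta=-313/2145 (≈-0.1459)
After 6 (thin lens f=41): x=-911/78 (≈-11.6795) theta=24439/175890 (≈0.1389)
After 7 (propagate distance d=20): x=-24085/2706 (≈-8.9006) theta=24439/175890 (≈0.1389)
After 8 (thin lens f=45): x=-24085/2706 (≈-8.9006) theta=266528/791505 (≈0.3367)
After 9 (propagate distance d=50 (to screen)): x=2512615/316602 (≈7.9362) theta=266528/791505 (≈0.3367)
|theta_initial|=0.3000 |theta_final|=266528/791505 (≈0.3367) -> increased

Answer: yes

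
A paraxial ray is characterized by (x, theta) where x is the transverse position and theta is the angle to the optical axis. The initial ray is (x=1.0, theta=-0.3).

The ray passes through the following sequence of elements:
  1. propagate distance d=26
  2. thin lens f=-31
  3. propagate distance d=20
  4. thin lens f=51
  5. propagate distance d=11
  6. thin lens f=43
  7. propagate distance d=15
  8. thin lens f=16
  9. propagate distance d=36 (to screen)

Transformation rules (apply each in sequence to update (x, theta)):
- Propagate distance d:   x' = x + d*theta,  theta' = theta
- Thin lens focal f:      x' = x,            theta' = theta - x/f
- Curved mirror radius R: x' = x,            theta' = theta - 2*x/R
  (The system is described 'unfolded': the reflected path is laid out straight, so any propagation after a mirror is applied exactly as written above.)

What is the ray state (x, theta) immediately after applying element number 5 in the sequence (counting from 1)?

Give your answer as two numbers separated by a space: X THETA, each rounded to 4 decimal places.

Answer: -19.1930 -0.1824

Derivation:
Initial: x=1.0000 theta=-0.3000
After 1 (propagate distance d=26): x=-6.8000 theta=-0.3000
After 2 (thin lens f=-31): x=-6.8000 theta=-161/310 (≈-0.5194)
After 3 (propagate distance d=20): x=-2664/155 (≈-17.1871) theta=-161/310 (≈-0.5194)
After 4 (thin lens f=51): x=-2664/155 (≈-17.1871) theta=-31/170 (≈-0.1824)
After 5 (propagate distance d=11): x=-101147/5270 (≈-19.1930) theta=-31/170 (≈-0.1824)
Rounded to 4 decimal places: x = -19.1930, theta = -0.1824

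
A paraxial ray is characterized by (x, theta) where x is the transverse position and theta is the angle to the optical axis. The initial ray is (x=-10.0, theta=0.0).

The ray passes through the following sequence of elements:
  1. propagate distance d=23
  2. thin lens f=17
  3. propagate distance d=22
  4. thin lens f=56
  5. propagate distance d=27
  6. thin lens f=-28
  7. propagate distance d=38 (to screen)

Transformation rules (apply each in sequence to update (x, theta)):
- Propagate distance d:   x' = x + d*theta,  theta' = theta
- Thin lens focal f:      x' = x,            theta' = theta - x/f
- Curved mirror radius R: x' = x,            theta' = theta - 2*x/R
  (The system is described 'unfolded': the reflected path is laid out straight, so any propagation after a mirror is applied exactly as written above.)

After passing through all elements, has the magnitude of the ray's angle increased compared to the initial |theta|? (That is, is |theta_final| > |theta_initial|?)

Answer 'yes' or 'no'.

Answer: yes

Derivation:
Initial: x=-10.0000 theta=0.0000
After 1 (propagate distance d=23): x=-10.0000 theta=0.0000
After 2 (thin lens f=17): x=-10.0000 theta=10/17 (≈0.5882)
After 3 (propagate distance d=22): x=50/17 (≈2.9412) theta=10/17 (≈0.5882)
After 4 (thin lens f=56): x=50/17 (≈2.9412) theta=15/28 (≈0.5357)
After 5 (propagate distance d=27): x=8285/476 (≈17.4055) theta=15/28 (≈0.5357)
After 6 (thin lens f=-28): x=8285/476 (≈17.4055) theta=15425/13328 (≈1.1573)
After 7 (propagate distance d=38 (to screen)): x=409065/6664 (≈61.3843) theta=15425/13328 (≈1.1573)
|theta_initial|=0.0000 |theta_final|=15425/13328 (≈1.1573) -> increased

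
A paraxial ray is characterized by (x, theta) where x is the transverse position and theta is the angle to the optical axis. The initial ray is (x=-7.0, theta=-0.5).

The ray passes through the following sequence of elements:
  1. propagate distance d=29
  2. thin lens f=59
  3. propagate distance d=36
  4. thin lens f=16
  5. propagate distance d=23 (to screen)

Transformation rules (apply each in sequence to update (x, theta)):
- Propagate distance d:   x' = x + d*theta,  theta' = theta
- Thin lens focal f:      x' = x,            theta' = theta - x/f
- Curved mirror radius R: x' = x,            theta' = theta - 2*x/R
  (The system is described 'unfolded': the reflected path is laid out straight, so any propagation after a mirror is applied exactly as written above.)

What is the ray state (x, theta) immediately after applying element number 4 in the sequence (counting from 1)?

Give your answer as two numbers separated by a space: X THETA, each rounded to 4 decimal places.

Answer: -26.3814 1.5132

Derivation:
Initial: x=-7.0000 theta=-0.5000
After 1 (propagate distance d=29): x=-21.5000 theta=-0.5000
After 2 (thin lens f=59): x=-21.5000 theta=-8/59 (≈-0.1356)
After 3 (propagate distance d=36): x=-3113/118 (≈-26.3814) theta=-8/59 (≈-0.1356)
After 4 (thin lens f=16): x=-3113/118 (≈-26.3814) theta=2857/1888 (≈1.5132)
Rounded to 4 decimal places: x = -26.3814, theta = 1.5132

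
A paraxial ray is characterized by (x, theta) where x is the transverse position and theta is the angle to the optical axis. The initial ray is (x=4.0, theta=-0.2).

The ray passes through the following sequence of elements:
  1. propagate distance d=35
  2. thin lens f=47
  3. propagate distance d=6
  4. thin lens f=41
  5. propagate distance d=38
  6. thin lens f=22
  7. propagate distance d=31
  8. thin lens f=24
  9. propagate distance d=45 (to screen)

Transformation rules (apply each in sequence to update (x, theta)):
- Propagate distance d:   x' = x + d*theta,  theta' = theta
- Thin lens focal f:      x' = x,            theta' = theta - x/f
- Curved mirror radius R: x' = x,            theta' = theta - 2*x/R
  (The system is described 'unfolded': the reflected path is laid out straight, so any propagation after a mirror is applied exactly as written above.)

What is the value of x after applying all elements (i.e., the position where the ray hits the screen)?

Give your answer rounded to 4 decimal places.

Answer: 8.4333

Derivation:
Initial: x=4.0000 theta=-0.2000
After 1 (propagate distance d=35): x=-3.0000 theta=-0.2000
After 2 (thin lens f=47): x=-3.0000 theta=-32/235 (≈-0.1362)
After 3 (propagate distance d=6): x=-897/235 (≈-3.8170) theta=-32/235 (≈-0.1362)
After 4 (thin lens f=41): x=-897/235 (≈-3.8170) theta=-83/1927 (≈-0.0431)
After 5 (propagate distance d=38): x=-52547/9635 (≈-5.4538) theta=-83/1927 (≈-0.0431)
After 6 (thin lens f=22): x=-52547/9635 (≈-5.4538) theta=3947/19270 (≈0.2048)
After 7 (propagate distance d=31): x=17263/19270 (≈0.8958) theta=3947/19270 (≈0.2048)
After 8 (thin lens f=24): x=17263/19270 (≈0.8958) theta=15493/92496 (≈0.1675)
After 9 (propagate distance d=45 (to screen)): x=1300079/154160 (≈8.4333) theta=15493/92496 (≈0.1675)
Rounded to 4 decimal places: x = 8.4333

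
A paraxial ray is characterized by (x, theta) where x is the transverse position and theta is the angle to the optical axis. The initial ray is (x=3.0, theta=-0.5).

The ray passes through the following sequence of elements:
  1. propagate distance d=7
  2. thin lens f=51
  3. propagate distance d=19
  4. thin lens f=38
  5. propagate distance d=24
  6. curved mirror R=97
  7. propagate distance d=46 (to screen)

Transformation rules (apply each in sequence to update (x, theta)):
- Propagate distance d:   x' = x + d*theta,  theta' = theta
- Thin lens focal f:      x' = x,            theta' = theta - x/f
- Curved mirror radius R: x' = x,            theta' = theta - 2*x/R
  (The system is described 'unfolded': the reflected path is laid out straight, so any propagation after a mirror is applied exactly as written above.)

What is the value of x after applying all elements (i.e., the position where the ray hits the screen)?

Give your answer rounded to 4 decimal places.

Initial: x=3.0000 theta=-0.5000
After 1 (propagate distance d=7): x=-0.5000 theta=-0.5000
After 2 (thin lens f=51): x=-0.5000 theta=-25/51 (≈-0.4902)
After 3 (propagate distance d=19): x=-1001/102 (≈-9.8137) theta=-25/51 (≈-0.4902)
After 4 (thin lens f=38): x=-1001/102 (≈-9.8137) theta=-899/3876 (≈-0.2319)
After 5 (propagate distance d=24): x=-29807/1938 (≈-15.3803) theta=-899/3876 (≈-0.2319)
After 6 (curved mirror R=97): x=-29807/1938 (≈-15.3803) theta=10675/125324 (≈0.0852)
After 7 (propagate distance d=46 (to screen)): x=-1077352/93993 (≈-11.4620) theta=10675/125324 (≈0.0852)
Rounded to 4 decimal places: x = -11.4620

Answer: -11.4620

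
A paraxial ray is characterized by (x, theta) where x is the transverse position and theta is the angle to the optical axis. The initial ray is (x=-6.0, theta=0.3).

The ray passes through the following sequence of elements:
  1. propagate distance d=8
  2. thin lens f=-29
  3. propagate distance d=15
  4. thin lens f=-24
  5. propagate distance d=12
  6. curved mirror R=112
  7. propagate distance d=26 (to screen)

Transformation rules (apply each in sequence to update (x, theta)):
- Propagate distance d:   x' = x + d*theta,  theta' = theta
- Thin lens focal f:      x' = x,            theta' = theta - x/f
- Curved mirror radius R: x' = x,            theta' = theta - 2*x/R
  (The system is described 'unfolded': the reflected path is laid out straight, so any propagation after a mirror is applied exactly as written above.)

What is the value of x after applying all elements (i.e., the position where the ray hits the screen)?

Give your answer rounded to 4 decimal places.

Answer: 3.8876

Derivation:
Initial: x=-6.0000 theta=0.3000
After 1 (propagate distance d=8): x=-3.6000 theta=0.3000
After 2 (thin lens f=-29): x=-3.6000 theta=51/290 (≈0.1759)
After 3 (propagate distance d=15): x=-279/290 (≈-0.9621) theta=51/290 (≈0.1759)
After 4 (thin lens f=-24): x=-279/290 (≈-0.9621) theta=63/464 (≈0.1358)
After 5 (propagate distance d=12): x=387/580 (≈0.6672) theta=63/464 (≈0.1358)
After 6 (curved mirror R=112): x=387/580 (≈0.6672) theta=4023/32480 (≈0.1239)
After 7 (propagate distance d=26 (to screen)): x=12627/3248 (≈3.8876) theta=4023/32480 (≈0.1239)
Rounded to 4 decimal places: x = 3.8876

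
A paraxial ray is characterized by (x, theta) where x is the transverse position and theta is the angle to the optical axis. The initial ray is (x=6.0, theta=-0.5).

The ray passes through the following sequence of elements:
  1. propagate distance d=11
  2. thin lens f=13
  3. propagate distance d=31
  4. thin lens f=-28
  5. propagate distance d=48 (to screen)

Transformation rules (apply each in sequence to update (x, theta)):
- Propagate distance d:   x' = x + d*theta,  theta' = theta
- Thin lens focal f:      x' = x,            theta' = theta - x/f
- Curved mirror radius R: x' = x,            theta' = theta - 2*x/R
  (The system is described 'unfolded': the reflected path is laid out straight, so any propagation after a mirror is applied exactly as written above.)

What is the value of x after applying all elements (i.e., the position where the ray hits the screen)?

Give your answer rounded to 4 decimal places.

Answer: -69.7967

Derivation:
Initial: x=6.0000 theta=-0.5000
After 1 (propagate distance d=11): x=0.5000 theta=-0.5000
After 2 (thin lens f=13): x=0.5000 theta=-7/13 (≈-0.5385)
After 3 (propagate distance d=31): x=-421/26 (≈-16.1923) theta=-7/13 (≈-0.5385)
After 4 (thin lens f=-28): x=-421/26 (≈-16.1923) theta=-813/728 (≈-1.1168)
After 5 (propagate distance d=48 (to screen)): x=-12703/182 (≈-69.7967) theta=-813/728 (≈-1.1168)
Rounded to 4 decimal places: x = -69.7967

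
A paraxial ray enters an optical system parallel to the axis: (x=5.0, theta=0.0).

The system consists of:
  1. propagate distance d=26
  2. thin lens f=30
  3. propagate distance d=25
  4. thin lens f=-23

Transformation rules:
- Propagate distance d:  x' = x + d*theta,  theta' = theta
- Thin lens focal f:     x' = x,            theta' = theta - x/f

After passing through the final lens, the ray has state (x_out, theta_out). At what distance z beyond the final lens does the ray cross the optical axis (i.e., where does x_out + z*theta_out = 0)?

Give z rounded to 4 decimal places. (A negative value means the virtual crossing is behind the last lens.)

Initial: x=5.0000 theta=0.0000
After 1 (propagate distance d=26): x=5.0000 theta=0.0000
After 2 (thin lens f=30): x=5.0000 theta=-1/6 (≈-0.1667)
After 3 (propagate distance d=25): x=5/6 (≈0.8333) theta=-1/6 (≈-0.1667)
After 4 (thin lens f=-23): x=5/6 (≈0.8333) theta=-3/23 (≈-0.1304)
z_focus = -x_out/theta_out = -(5/6)/(-3/23) = 115/18 ≈ 6.3889
Rounded to 4 decimal places: z = 6.3889

Answer: 6.3889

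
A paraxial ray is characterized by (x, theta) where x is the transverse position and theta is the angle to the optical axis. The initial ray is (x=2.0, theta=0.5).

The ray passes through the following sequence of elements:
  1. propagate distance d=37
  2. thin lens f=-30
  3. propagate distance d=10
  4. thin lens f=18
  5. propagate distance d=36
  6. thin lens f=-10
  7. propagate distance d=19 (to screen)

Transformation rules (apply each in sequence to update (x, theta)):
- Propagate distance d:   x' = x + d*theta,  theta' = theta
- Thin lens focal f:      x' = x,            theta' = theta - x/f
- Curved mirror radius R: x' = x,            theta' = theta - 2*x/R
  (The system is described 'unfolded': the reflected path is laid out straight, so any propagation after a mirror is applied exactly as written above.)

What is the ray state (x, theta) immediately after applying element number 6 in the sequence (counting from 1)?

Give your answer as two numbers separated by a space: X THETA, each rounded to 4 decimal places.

Answer: 10.2667 0.4137

Derivation:
Initial: x=2.0000 theta=0.5000
After 1 (propagate distance d=37): x=20.5000 theta=0.5000
After 2 (thin lens f=-30): x=20.5000 theta=71/60 (≈1.1833)
After 3 (propagate distance d=10): x=97/3 (≈32.3333) theta=71/60 (≈1.1833)
After 4 (thin lens f=18): x=97/3 (≈32.3333) theta=-331/540 (≈-0.6130)
After 5 (propagate distance d=36): x=154/15 (≈10.2667) theta=-331/540 (≈-0.6130)
After 6 (thin lens f=-10): x=154/15 (≈10.2667) theta=1117/2700 (≈0.4137)
Rounded to 4 decimal places: x = 10.2667, theta = 0.4137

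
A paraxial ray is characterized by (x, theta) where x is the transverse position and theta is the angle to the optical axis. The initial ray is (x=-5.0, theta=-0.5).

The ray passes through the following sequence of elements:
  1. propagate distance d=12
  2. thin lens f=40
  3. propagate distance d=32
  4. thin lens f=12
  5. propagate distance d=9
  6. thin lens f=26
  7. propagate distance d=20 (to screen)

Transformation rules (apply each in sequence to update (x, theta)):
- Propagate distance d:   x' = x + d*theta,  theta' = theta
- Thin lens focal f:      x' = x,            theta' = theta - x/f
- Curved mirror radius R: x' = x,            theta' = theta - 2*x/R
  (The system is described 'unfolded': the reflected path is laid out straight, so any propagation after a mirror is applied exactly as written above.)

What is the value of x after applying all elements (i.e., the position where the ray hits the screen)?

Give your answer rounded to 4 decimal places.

Answer: 24.3160

Derivation:
Initial: x=-5.0000 theta=-0.5000
After 1 (propagate distance d=12): x=-11.0000 theta=-0.5000
After 2 (thin lens f=40): x=-11.0000 theta=-0.2250
After 3 (propagate distance d=32): x=-18.2000 theta=-0.2250
After 4 (thin lens f=12): x=-18.2000 theta=31/24 (≈1.2917)
After 5 (propagate distance d=9): x=-6.5750 theta=31/24 (≈1.2917)
After 6 (thin lens f=26): x=-6.5750 theta=4819/3120 (≈1.5446)
After 7 (propagate distance d=20 (to screen)): x=37933/1560 (≈24.3160) theta=4819/3120 (≈1.5446)
Rounded to 4 decimal places: x = 24.3160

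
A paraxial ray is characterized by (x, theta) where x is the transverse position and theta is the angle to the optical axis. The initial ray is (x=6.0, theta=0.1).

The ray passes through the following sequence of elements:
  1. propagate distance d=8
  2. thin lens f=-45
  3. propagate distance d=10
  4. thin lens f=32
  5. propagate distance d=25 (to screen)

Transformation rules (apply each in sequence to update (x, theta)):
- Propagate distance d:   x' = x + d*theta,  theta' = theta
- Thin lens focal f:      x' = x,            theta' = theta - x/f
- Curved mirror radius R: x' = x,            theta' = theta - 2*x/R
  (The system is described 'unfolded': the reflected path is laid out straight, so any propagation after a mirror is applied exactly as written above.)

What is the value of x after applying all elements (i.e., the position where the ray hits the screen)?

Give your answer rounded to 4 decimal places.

Initial: x=6.0000 theta=0.1000
After 1 (propagate distance d=8): x=6.8000 theta=0.1000
After 2 (thin lens f=-45): x=6.8000 theta=113/450 (≈0.2511)
After 3 (propagate distance d=10): x=419/45 (≈9.3111) theta=113/450 (≈0.2511)
After 4 (thin lens f=32): x=419/45 (≈9.3111) theta=-287/7200 (≈-0.0399)
After 5 (propagate distance d=25 (to screen)): x=3991/480 (≈8.3146) theta=-287/7200 (≈-0.0399)
Rounded to 4 decimal places: x = 8.3146

Answer: 8.3146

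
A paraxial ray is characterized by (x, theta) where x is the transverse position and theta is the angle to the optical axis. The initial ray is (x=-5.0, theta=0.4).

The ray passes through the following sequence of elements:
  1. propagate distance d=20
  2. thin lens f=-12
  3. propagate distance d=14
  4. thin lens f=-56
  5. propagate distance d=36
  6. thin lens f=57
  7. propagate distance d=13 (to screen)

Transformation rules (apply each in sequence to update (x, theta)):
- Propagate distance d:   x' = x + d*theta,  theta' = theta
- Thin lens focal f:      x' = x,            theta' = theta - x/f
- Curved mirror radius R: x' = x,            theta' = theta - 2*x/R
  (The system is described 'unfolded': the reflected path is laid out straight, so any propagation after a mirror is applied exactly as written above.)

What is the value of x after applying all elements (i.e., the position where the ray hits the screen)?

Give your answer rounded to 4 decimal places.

Answer: 44.6669

Derivation:
Initial: x=-5.0000 theta=0.4000
After 1 (propagate distance d=20): x=3.0000 theta=0.4000
After 2 (thin lens f=-12): x=3.0000 theta=0.6500
After 3 (propagate distance d=14): x=12.1000 theta=0.6500
After 4 (thin lens f=-56): x=12.1000 theta=97/112 (≈0.8661)
After 5 (propagate distance d=36): x=6059/140 (≈43.2786) theta=97/112 (≈0.8661)
After 6 (thin lens f=57): x=6059/140 (≈43.2786) theta=487/4560 (≈0.1068)
After 7 (propagate distance d=13 (to screen)): x=1425769/31920 (≈44.6669) theta=487/4560 (≈0.1068)
Rounded to 4 decimal places: x = 44.6669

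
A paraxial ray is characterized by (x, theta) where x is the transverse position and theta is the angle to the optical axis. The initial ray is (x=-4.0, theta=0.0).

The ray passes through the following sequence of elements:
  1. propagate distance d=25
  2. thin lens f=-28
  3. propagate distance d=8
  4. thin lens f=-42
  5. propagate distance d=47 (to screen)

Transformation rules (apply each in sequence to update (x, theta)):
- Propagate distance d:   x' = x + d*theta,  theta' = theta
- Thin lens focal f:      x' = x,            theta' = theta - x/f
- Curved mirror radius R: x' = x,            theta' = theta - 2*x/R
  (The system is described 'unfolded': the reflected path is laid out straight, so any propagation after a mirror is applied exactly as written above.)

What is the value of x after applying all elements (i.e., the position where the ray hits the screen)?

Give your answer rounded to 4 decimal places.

Initial: x=-4.0000 theta=0.0000
After 1 (propagate distance d=25): x=-4.0000 theta=0.0000
After 2 (thin lens f=-28): x=-4.0000 theta=-1/7 (≈-0.1429)
After 3 (propagate distance d=8): x=-36/7 (≈-5.1429) theta=-1/7 (≈-0.1429)
After 4 (thin lens f=-42): x=-36/7 (≈-5.1429) theta=-13/49 (≈-0.2653)
After 5 (propagate distance d=47 (to screen)): x=-863/49 (≈-17.6122) theta=-13/49 (≈-0.2653)
Rounded to 4 decimal places: x = -17.6122

Answer: -17.6122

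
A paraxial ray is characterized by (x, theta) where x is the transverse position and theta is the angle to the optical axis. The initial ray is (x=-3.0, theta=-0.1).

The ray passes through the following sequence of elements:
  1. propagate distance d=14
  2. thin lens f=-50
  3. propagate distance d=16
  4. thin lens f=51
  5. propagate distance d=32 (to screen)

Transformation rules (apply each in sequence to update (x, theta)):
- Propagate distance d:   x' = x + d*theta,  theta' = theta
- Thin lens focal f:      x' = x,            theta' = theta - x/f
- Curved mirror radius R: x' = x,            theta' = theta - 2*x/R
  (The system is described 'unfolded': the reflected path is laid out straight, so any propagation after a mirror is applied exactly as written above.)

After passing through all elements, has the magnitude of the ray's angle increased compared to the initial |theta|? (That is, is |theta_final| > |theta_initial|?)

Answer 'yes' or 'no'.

Answer: no

Derivation:
Initial: x=-3.0000 theta=-0.1000
After 1 (propagate distance d=14): x=-4.4000 theta=-0.1000
After 2 (thin lens f=-50): x=-4.4000 theta=-0.1880
After 3 (propagate distance d=16): x=-7.4080 theta=-0.1880
After 4 (thin lens f=51): x=-7.4080 theta=-109/2550 (≈-0.0427)
After 5 (propagate distance d=32 (to screen)): x=-55946/6375 (≈-8.7758) theta=-109/2550 (≈-0.0427)
|theta_initial|=0.1000 |theta_final|=109/2550 (≈0.0427) -> not increased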